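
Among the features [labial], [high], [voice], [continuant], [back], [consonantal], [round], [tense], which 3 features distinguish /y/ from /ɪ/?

[labial], [round], [tense]

/y/ (high front rounded tense vowel) and /ɪ/ (high front unrounded lax vowel) agree on [+high], [+voice], [+continuant], [-back], [-consonantal]. They differ on [labial] (/y/ [+], /ɪ/ [-]), [round] (/y/ [+], /ɪ/ [-]), [tense] (/y/ [+], /ɪ/ [-]).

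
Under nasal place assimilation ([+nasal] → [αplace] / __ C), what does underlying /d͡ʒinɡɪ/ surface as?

[d͡ʒiŋɡɪ]

/n/ sits before the [+dorsal] consonant /ɡ/, so it takes on [+dorsal] and surfaces as /ŋ/. The rest of the form is unaffected: [d͡ʒiŋɡɪ].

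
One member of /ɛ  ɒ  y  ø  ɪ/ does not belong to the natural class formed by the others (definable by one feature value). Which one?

The remaining segments after removing /ɒ/ share [−back]; /ɒ/ (low back rounded vowel) is [+back]. For every other candidate removal, the leftover set fails to share any single feature value that the removed segment lacks.

ɒ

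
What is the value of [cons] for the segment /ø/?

[-consonantal]

As the mid front rounded tense vowel, /ø/ is [-consonantal].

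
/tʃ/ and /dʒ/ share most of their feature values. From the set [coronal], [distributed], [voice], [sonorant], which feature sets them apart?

/tʃ/ (voiceless postalveolar affricate) and /dʒ/ (voiced postalveolar affricate) agree on [+coronal], [+distributed], [−sonorant]. They differ on [voice] (/tʃ/ [−], /dʒ/ [+]).

[voice]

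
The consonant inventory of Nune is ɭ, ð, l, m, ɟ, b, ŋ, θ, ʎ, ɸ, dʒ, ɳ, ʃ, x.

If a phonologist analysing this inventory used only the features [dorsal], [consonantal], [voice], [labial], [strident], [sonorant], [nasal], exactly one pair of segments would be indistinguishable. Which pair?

Both /ɭ/ and /l/ are [−dorsal], [+consonantal], [+voice], [−labial], [−strident], [+sonorant], [−nasal]. Since the list omits [anterior] — which does distinguish the retroflex lateral approximant from the alveolar lateral approximant — this pair collapses; all other pairs remain distinct.

ɭ, l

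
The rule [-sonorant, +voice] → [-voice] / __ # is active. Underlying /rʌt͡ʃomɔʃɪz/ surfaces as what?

/z/ satisfies [-sonorant, +voice] and sits in __ #. The [-voice] counterpart of the voiced alveolar fricative is /s/. Other segments in /rʌt͡ʃomɔʃɪz/ either fail the structural description or are not in the environment, so the surface form is [rʌt͡ʃomɔʃɪs].

[rʌt͡ʃomɔʃɪs]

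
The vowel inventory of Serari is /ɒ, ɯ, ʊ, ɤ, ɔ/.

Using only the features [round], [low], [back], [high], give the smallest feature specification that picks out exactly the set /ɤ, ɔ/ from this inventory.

[−high, −low]

Every target segment is [−high], [−low]; each remaining inventory member fails at least one of these. Each conjunct is needed — [−low] alone would also admit /ɯ, ʊ/; [−high] alone would also admit /ɒ/ — and no other single listed feature has exactly this extension, so two is the minimum.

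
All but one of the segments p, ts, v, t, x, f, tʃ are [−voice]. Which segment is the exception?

/tʃ, p, f, t, ts, x/ are all [−voice]; /v/ (voiced labiodental fricative) is [+voice].

v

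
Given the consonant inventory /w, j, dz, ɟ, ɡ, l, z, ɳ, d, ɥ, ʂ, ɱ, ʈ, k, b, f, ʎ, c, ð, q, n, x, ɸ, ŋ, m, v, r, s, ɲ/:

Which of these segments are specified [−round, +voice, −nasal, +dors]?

j, ɟ, ɡ, ʎ

Eliminate segments failing any feature: /w, ɥ/ are [+round]; /dz, l, z, d, b, ð, v, r/ are [−dorsal]; /ɳ, ɱ, n, ŋ, m, ɲ/ are [+nasal]; /ʂ, ʈ, k, f, c, q, x, ɸ, s/ are [−voice]. The remaining /j, ɟ, ɡ, ʎ/ satisfy [−round], [+voice], [−nasal], [+dorsal].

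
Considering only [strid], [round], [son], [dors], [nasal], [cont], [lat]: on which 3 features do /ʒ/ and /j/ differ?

[sonorant], [strident], [dorsal]

/ʒ/ (voiced postalveolar fricative) and /j/ (palatal glide) agree on [−round], [−nasal], [+continuant], [−lateral]. They differ on [sonorant] (/ʒ/ [−], /j/ [+]), [strident] (/ʒ/ [+], /j/ [−]), [dorsal] (/ʒ/ [−], /j/ [+]).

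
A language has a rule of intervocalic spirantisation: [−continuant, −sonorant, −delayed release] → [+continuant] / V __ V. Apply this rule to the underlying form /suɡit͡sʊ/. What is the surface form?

[suɣit͡sʊ]

The only segment in the rule's environment that also matches [−continuant, −sonorant, −delayed release] is /ɡ/. Applying [+continuant] turns the voiced velar stop into /ɣ/ (voiced velar fricative), giving [suɣit͡sʊ].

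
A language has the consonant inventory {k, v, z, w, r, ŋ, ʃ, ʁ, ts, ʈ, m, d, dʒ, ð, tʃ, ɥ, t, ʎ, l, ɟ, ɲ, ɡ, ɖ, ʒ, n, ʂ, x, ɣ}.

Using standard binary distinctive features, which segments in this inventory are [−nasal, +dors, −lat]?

k, w, ʁ, ɥ, ɟ, ɡ, x, ɣ

First, the [−nasal] segments are /k, v, z, w, r, ʃ, ʁ, ts, ʈ, d, dʒ, ð, tʃ, ɥ, t, ʎ, l, ɟ, ɡ, ɖ, ʒ, ʂ, x, ɣ/.
Intersecting with [+dorsal] gives /k, w, ʁ, ɥ, ʎ, ɟ, ɡ, x, ɣ/.
Among these, [−lateral] leaves /k, w, ʁ, ɥ, ɟ, ɡ, x, ɣ/.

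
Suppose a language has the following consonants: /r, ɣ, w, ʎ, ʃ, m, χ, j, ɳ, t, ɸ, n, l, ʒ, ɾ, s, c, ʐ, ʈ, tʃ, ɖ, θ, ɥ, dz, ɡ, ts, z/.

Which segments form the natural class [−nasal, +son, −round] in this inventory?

Eliminate segments failing any feature: /ɣ, ʃ, χ, t, ɸ, ʒ, s, c, ʐ, ʈ, tʃ, ɖ, θ, dz, ɡ, ts, z/ are [−sonorant]; /w, ɥ/ are [+round]; /m, ɳ, n/ are [+nasal]. The remaining /r, ʎ, j, l, ɾ/ satisfy [−nasal], [+sonorant], [−round].

r, ʎ, j, l, ɾ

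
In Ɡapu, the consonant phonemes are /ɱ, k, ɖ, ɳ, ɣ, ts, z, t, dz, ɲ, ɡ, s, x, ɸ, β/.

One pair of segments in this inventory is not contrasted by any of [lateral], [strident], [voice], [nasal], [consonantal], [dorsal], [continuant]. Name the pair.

/ɱ/ (labiodental nasal) and /ɳ/ (retroflex nasal) are both [−lateral], [−strident], [+voice], [+nasal], [+consonantal], [−dorsal], [−continuant], so none of the listed features separates them. (They do differ in [labial] and [coronal], which are not among the given features.) Every other pair in the inventory differs on at least one listed feature.

ɱ, ɳ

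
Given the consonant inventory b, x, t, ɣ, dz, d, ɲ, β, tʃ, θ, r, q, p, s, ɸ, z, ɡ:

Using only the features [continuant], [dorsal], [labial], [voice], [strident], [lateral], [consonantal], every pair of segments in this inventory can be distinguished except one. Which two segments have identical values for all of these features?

ɡ, ɲ

On the given features, /ɡ/ and /ɲ/ have an identical profile: [−continuant], [+dorsal], [−labial], [+voice], [−strident], [−lateral], [+consonantal]. No other two segments in the inventory coincide on all 7 features. (They do differ in [sonorant], [nasal] and [back], which are not among the given features.)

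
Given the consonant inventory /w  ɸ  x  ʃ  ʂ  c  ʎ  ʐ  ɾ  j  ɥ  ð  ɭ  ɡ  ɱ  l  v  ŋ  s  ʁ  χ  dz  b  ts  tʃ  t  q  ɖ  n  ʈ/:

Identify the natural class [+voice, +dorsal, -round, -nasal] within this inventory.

Eliminate segments failing any feature: /w, ɥ/ are [+round]; /ɸ, x, ʃ, ʂ, c, s, χ, ts, tʃ, t, q, ʈ/ are [-voice]; /ʐ, ɾ, ð, ɭ, ɱ, l, v, dz, b, ɖ, n/ are [-dorsal]; /ŋ/ is [+nasal]. The remaining /ʎ, j, ɡ, ʁ/ satisfy [+voice], [+dorsal], [-round], [-nasal].

ʎ, j, ɡ, ʁ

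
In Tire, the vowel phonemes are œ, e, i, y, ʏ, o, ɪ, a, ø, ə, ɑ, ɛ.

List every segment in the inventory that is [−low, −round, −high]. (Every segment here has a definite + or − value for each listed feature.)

e, ə, ɛ

Checking each segment against [−low], [−round], [−high]: /e/ (mid front unrounded tense vowel), /ə/ (mid central vowel (schwa)), /ɛ/ (mid front unrounded lax vowel) satisfy every feature; every other segment in the inventory fails at least one.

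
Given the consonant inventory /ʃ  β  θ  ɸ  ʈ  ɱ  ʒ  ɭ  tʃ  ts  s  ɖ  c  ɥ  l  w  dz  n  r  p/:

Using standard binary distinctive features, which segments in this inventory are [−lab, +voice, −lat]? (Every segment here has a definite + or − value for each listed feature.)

Checking each segment against [−labial], [+voice], [−lateral]: /ʒ/ (voiced postalveolar fricative), /ɖ/ (voiced retroflex stop), /dz/ (voiced alveolar affricate), /n/ (alveolar nasal), /r/ (alveolar trill) satisfy every feature; every other segment in the inventory fails at least one.

ʒ, ɖ, dz, n, r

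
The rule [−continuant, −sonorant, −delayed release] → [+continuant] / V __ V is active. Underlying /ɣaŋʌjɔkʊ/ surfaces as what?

[ɣaŋʌjɔxʊ]

The only segment in the rule's environment that also matches [−continuant, −sonorant, −delayed release] is /k/. Applying [+continuant] turns the voiceless velar stop into /x/ (voiceless velar fricative), giving [ɣaŋʌjɔxʊ].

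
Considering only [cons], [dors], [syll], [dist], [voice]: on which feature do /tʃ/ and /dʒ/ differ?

The two segments share [+consonantal], [-dorsal], [-syllabic], [+distributed]. The only feature from the list on which they differ: /tʃ/ is [-voice] while /dʒ/ is [+voice].

[voice]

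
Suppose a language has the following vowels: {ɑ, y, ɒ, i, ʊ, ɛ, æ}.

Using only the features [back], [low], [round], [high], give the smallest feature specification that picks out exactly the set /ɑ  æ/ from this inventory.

/ɑ, æ/ are all [+low], [-round], and no other segment in the inventory matches both values. Dropping any one of them over-generates: [-round] alone would also admit /i, ɛ/; [+low] alone would also admit /ɒ/. No other single listed feature picks out exactly this set either, so fewer than two features will not do.

[+low, -round]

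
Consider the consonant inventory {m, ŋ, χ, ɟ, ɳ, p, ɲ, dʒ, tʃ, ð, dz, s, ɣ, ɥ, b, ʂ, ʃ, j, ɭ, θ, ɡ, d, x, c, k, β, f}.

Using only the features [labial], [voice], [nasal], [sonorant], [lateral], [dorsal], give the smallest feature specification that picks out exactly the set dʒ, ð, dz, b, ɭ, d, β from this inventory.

[+voice, -nasal, -dorsal]

The class [+voice], [-nasal], [-dorsal] has exactly /dʒ, ð, dz, b, ɭ, d, β/ as its extension in this inventory. No smaller conjunction from the listed features achieves this: [-nasal, -dorsal] alone would also admit /p, tʃ, s, ʂ, …/; [+voice, -dorsal] alone would also admit /m, ɳ/; [+voice, -nasal] alone would also admit /ɟ, ɣ, ɥ, j, …/; and checking the remaining two-feature bundles turns up none with this extension.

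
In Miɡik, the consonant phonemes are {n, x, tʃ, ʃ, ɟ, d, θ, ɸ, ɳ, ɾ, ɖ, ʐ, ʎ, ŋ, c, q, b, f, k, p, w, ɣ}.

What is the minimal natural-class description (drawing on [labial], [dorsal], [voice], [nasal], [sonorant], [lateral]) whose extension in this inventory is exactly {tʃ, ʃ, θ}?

Every target segment is [−voice], [−labial], [−dorsal]; each remaining inventory member fails at least one of these. Each conjunct is needed — [−labial, −dorsal] alone would also admit /n, d, ɳ, ɾ, …/; [−voice, −dorsal] alone would also admit /ɸ, f, p/; [−voice, −labial] alone would also admit /x, c, q, k/ — and no other combination of two listed features has exactly this extension, so three is the minimum.

[−voice, −labial, −dorsal]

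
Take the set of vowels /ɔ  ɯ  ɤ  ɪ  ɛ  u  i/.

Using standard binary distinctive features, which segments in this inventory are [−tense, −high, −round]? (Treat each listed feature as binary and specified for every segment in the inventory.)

Eliminate segments failing any feature: /ɔ/ is [+round]; /ɯ, ɤ, u, i/ are [+tense]; /ɪ/ is [+high]. The remaining /ɛ/ satisfy [−tense], [−high], [−round].

ɛ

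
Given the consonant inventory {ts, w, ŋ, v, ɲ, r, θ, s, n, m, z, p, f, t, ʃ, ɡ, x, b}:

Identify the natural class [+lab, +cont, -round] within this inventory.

Among the inventory, the [+labial] segments are /w, v, m, p, f, b/.
Then [+continuant] gives /w, v, f/.
Intersecting with [-round] leaves /v, f/.

v, f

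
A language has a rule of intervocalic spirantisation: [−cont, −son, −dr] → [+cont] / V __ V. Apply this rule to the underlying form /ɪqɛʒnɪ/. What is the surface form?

Only /q/ occurs between two vowels (/ɪ/ __ /ɛ/) and matches the structural description. It is a voiceless uvular stop, so [−cont, −son, −dr] holds; changing it to [+continuant] with all other features held fixed yields /χ/ (voiceless uvular fricative). No other segment meets both the structural description and the environment, so the output is [ɪχɛʒnɪ].

[ɪχɛʒnɪ]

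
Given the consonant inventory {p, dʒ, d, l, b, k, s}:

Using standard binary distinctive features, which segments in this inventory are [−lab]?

dʒ, d, l, k, s

The feature [labial] marks segments articulated with one or both lips. In this inventory /dʒ, d, l, k, s/ lack that property, so they are [−labial]; /p, b/ are [+labial].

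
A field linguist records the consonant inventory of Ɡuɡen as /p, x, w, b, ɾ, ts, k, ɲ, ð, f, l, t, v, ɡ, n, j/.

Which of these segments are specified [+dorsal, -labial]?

x, k, ɲ, ɡ, j

Checking each segment against [+dorsal], [-labial]: /x/ (voiceless velar fricative), /k/ (voiceless velar stop), /ɲ/ (palatal nasal), /ɡ/ (voiced velar stop), /j/ (palatal glide) satisfy every feature; every other segment in the inventory fails at least one.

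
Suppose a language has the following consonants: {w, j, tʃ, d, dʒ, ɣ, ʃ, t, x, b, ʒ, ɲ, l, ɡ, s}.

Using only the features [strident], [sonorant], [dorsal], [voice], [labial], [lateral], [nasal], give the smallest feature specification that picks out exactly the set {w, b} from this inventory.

[+labial]

/w, b/ are exactly the [+labial] segments in the inventory, so a single feature suffices.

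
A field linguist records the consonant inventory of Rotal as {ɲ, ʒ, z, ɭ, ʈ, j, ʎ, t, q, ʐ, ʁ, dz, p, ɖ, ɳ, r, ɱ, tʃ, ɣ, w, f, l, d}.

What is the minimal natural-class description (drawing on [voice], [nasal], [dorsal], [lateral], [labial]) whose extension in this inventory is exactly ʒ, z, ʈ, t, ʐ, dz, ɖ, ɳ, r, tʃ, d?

The class [-lateral], [-labial], [-dorsal] has exactly /ʒ, z, ʈ, t, ʐ, dz, ɖ, ɳ, r, tʃ, d/ as its extension in this inventory. No smaller conjunction from the listed features achieves this: [-labial, -dorsal] alone would also admit /ɭ, l/; [-lateral, -dorsal] alone would also admit /p, ɱ, f/; [-lateral, -labial] alone would also admit /ɲ, j, q, ʁ, …/; and checking the remaining two-feature bundles turns up none with this extension.

[-lateral, -labial, -dorsal]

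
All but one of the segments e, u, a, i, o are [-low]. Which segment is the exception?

/a/ is the low unrounded vowel, which is [+low]; the rest — /u, i, e, o/ — are [-low].

a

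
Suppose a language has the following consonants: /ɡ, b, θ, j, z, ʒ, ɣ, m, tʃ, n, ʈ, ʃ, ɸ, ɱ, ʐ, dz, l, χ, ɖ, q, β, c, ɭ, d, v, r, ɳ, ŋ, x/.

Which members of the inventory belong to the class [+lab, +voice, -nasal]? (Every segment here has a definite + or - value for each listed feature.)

Checking each segment against [+labial], [+voice], [-nasal]: /b/ (voiced bilabial stop), /β/ (voiced bilabial fricative), /v/ (voiced labiodental fricative) satisfy every feature; every other segment in the inventory fails at least one.

b, β, v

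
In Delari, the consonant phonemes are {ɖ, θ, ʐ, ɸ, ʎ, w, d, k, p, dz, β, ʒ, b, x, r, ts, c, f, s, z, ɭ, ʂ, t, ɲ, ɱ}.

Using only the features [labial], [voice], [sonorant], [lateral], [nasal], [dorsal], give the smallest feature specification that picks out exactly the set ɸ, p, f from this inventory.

The class [−voice], [+labial] has exactly /ɸ, p, f/ as its extension in this inventory. No smaller conjunction from the listed features achieves this: [+labial] alone would also admit /w, β, b, ɱ/; [−voice] alone would also admit /θ, k, x, ts, …/; and checking the remaining single features turns up none with this extension.

[−voice, +labial]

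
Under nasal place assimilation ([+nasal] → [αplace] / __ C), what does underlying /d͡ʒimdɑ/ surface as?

[d͡ʒindɑ]

In /d͡ʒimdɑ/, the nasal /m/ precedes /d/, which is [+coronal]. The nasal assimilates in place, becoming the [+coronal] nasal /n/. The surface form is [d͡ʒindɑ].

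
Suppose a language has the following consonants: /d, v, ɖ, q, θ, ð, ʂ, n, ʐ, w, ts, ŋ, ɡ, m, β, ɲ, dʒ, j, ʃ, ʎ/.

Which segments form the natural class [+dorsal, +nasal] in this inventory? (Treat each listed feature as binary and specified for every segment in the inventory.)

The [+dorsal] segments are /q, w, ŋ, ɡ, ɲ, j, ʎ/.
Intersecting with [+nasal] leaves /ŋ, ɲ/.

ŋ, ɲ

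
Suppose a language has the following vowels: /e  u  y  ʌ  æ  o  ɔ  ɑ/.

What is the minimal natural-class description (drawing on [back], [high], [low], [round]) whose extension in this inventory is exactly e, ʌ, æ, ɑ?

Every target segment is [-round] and no other inventory member is, so one feature is enough.

[-round]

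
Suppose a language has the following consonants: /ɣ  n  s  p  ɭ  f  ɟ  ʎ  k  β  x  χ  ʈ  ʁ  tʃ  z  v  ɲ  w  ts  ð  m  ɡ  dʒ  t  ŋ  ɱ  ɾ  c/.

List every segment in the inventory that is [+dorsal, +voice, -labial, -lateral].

ɣ, ɟ, ʁ, ɲ, ɡ, ŋ

Eliminate segments failing any feature: /n, s, p, ɭ, f, β, ʈ, tʃ, z, v, ts, ð, m, dʒ, t, ɱ, ɾ/ are [-dorsal]; /ʎ/ is [+lateral]; /k, x, χ, c/ are [-voice]; /w/ is [+labial]. The remaining /ɣ, ɟ, ʁ, ɲ, ɡ, ŋ/ satisfy [+dorsal], [+voice], [-labial], [-lateral].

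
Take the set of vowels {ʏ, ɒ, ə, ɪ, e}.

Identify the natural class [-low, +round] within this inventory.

Eliminate segments failing any feature: /ɒ/ is [+low]; /ə, ɪ, e/ are [-round]. The remaining /ʏ/ satisfy [-low], [+round].

ʏ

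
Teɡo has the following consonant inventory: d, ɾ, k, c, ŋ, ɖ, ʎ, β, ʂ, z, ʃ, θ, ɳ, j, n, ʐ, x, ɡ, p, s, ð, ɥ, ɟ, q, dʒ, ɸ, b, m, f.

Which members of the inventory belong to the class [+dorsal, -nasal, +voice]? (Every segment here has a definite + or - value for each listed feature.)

ʎ, j, ɡ, ɥ, ɟ

Among the inventory, the [+dorsal] segments are /k, c, ŋ, ʎ, j, x, ɡ, ɥ, ɟ, q/.
Intersecting with [-nasal] gives /k, c, ʎ, j, x, ɡ, ɥ, ɟ, q/.
Among these, [+voice] leaves /ʎ, j, ɡ, ɥ, ɟ/.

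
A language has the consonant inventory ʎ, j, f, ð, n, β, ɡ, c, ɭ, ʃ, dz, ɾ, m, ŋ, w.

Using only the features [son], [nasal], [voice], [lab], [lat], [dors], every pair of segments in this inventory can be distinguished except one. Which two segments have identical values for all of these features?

dz, ð

On the given features, /dz/ and /ð/ have an identical profile: [−sonorant], [−nasal], [+voice], [−labial], [−lateral], [−dorsal]. No other two segments in the inventory coincide on all 6 features. (They do differ in [continuant], [strident] and [distributed], which are not among the given features.)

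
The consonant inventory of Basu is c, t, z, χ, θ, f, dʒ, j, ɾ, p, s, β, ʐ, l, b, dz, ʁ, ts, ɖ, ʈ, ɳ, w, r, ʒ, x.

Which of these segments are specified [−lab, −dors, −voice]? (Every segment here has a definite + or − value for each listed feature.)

t, θ, s, ts, ʈ

Eliminate segments failing any feature: /c, χ, j, ʁ, x/ are [+dorsal]; /z, dʒ, ɾ, ʐ, l, dz, ɖ, ɳ, r, ʒ/ are [+voice]; /f, p, β, b, w/ are [+labial]. The remaining /t, θ, s, ts, ʈ/ satisfy [−labial], [−dorsal], [−voice].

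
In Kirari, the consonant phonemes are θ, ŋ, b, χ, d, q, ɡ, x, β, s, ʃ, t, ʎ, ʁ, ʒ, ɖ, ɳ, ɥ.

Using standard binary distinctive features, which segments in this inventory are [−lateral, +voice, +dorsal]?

ŋ, ɡ, ʁ, ɥ

Eliminate segments failing any feature: /θ, χ, q, x, s, ʃ, t/ are [−voice]; /b, d, β, ʒ, ɖ, ɳ/ are [−dorsal]; /ʎ/ is [+lateral]. The remaining /ŋ, ɡ, ʁ, ɥ/ satisfy [−lateral], [+voice], [+dorsal].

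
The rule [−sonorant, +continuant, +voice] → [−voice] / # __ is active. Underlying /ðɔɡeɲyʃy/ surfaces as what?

Only the initial segment /ð/ is both word-initial and matches the structural description. It is a voiced dental fricative, so [−sonorant, +continuant, +voice] holds; changing it to [−voice] with all other features held fixed yields /θ/ (voiceless dental fricative). No other segment meets both the structural description and the environment, so the output is [θɔɡeɲyʃy].

[θɔɡeɲyʃy]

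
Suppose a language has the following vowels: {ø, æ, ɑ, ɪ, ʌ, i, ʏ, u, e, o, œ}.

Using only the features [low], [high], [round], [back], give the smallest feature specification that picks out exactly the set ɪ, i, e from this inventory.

/ɪ, i, e/ are all [−low], [−back], [−round], and no other segment in the inventory matches all three values. Dropping any one of them over-generates: [−back, −round] alone would also admit /æ/; [−low, −round] alone would also admit /ʌ/; [−low, −back] alone would also admit /ø, ʏ, œ/. No other combination of two listed features picks out exactly this set either, so fewer than three features will not do.

[−low, −back, −round]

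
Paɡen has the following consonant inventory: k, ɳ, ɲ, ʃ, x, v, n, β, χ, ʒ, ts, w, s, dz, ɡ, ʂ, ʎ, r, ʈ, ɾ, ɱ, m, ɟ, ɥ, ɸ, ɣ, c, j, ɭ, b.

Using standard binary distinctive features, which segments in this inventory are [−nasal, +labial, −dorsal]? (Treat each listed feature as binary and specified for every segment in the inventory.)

v, β, ɸ, b

Eliminate segments failing any feature: /k, ʃ, x, χ, ʒ, ts, s, dz, ɡ, ʂ, ʎ, r, ʈ, ɾ, ɟ, ɣ, c, j, ɭ/ are [−labial]; /ɳ, ɲ, n, ɱ, m/ are [+nasal]; /w, ɥ/ are [+dorsal]. The remaining /v, β, ɸ, b/ satisfy [−nasal], [+labial], [−dorsal].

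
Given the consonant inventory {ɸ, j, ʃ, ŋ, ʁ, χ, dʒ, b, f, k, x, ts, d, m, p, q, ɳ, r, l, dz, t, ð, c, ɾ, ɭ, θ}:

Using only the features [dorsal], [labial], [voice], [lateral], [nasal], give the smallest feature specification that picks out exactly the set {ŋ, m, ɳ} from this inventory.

Every target segment is [+nasal] and no other inventory member is, so one feature is enough.

[+nasal]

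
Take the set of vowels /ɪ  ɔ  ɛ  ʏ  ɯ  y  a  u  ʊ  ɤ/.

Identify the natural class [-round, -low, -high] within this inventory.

Checking each segment against [-round], [-low], [-high]: /ɛ/ (mid front unrounded lax vowel), /ɤ/ (mid back unrounded tense vowel) satisfy every feature; every other segment in the inventory fails at least one.

ɛ, ɤ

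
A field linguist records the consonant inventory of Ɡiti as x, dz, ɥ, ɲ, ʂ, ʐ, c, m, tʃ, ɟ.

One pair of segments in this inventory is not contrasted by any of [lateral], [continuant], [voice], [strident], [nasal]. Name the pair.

ɲ, m

Both /ɲ/ and /m/ are [−lateral], [−continuant], [+voice], [−strident], [+nasal]. Since the list omits [labial] and [dorsal] — which do distinguish the palatal nasal from the bilabial nasal — this pair collapses; all other pairs remain distinct.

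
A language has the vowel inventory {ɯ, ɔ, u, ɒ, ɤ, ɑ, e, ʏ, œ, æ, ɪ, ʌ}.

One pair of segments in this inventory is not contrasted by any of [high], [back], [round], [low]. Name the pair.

ʌ, ɤ

/ʌ/ (mid back unrounded lax vowel) and /ɤ/ (mid back unrounded tense vowel) are both [-high], [+back], [-round], [-low], so none of the listed features separates them. (They do differ in [tense], which is not among the given features.) Every other pair in the inventory differs on at least one listed feature.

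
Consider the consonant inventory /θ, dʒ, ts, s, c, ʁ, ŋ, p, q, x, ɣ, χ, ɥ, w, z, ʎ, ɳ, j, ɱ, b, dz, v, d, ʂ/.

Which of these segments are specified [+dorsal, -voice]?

c, q, x, χ

Checking each segment against [+dorsal], [-voice]: /c/ (voiceless palatal stop), /q/ (voiceless uvular stop), /x/ (voiceless velar fricative), /χ/ (voiceless uvular fricative) satisfy every feature; every other segment in the inventory fails at least one.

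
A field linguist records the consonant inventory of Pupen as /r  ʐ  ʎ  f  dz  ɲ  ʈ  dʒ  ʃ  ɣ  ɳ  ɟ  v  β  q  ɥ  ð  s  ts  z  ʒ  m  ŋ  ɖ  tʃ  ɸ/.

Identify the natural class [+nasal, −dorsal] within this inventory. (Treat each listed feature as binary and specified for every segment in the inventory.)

ɳ, m

Eliminate segments failing any feature: /r, ʐ, ʎ, f, dz, ʈ, dʒ, ʃ, ɣ, ɟ, v, β, q, ɥ, ð, s, ts, z, ʒ, ɖ, tʃ, ɸ/ are [−nasal]; /ɲ, ŋ/ are [+dorsal]. The remaining /ɳ, m/ satisfy [+nasal], [−dorsal].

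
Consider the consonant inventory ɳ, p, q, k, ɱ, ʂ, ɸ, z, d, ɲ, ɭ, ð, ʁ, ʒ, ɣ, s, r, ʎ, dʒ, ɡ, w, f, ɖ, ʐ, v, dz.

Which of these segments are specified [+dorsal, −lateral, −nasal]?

Eliminate segments failing any feature: /ɳ, p, ɱ, ʂ, ɸ, z, d, ɭ, ð, ʒ, s, r, dʒ, f, ɖ, ʐ, v, dz/ are [−dorsal]; /ɲ/ is [+nasal]; /ʎ/ is [+lateral]. The remaining /q, k, ʁ, ɣ, ɡ, w/ satisfy [+dorsal], [−lateral], [−nasal].

q, k, ʁ, ɣ, ɡ, w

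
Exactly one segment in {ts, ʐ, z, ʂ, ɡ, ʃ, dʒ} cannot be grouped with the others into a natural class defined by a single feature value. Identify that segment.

[strident] (equivalently [coronal], [dorsal]) groups all but one: /ts, z, dʒ, ʂ, ʃ, ʐ/ share [+strident] while /ɡ/ (voiced velar stop) alone is [-strident]. Removing any other segment would not leave a single-feature class that excludes it.

ɡ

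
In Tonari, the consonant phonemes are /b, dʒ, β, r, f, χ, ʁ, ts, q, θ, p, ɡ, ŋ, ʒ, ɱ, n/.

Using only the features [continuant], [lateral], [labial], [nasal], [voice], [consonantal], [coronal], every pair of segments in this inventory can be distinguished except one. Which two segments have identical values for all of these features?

ʒ, r

Both /ʒ/ and /r/ are [+continuant], [-lateral], [-labial], [-nasal], [+voice], [+consonantal], [+coronal]. Since the list omits [sonorant], [strident] and [anterior] — which do distinguish the voiced postalveolar fricative from the alveolar trill — this pair collapses; all other pairs remain distinct.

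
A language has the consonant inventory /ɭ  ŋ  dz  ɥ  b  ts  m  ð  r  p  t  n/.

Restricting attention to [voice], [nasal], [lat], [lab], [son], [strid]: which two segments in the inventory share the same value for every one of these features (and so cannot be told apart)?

n, ŋ

On the given features, /n/ and /ŋ/ have an identical profile: [+voice], [+nasal], [-lateral], [-labial], [+sonorant], [-strident]. No other two segments in the inventory coincide on all 6 features. (They do differ in [coronal] and [dorsal], which are not among the given features.)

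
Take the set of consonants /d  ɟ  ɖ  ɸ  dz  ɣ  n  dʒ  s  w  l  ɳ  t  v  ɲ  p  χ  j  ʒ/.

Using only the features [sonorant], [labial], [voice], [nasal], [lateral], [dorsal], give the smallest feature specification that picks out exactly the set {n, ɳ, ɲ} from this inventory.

The target set is precisely the extension of [+nasal] in this inventory.

[+nasal]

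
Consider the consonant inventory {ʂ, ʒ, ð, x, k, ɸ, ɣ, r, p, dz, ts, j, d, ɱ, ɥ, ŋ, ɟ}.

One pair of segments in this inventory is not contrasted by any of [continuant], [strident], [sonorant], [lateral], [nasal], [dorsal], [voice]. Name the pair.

/j/ (palatal glide) and /ɥ/ (labial-palatal glide) are both [+continuant], [−strident], [+sonorant], [−lateral], [−nasal], [+dorsal], [+voice], so none of the listed features separates them. (They do differ in [labial] and [round], which are not among the given features.) Every other pair in the inventory differs on at least one listed feature.

j, ɥ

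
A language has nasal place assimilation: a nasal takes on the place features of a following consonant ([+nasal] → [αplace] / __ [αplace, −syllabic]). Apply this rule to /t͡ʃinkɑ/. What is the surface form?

[t͡ʃiŋkɑ]

/n/ sits before the [+dorsal] consonant /k/, so it takes on [+dorsal] and surfaces as /ŋ/. The rest of the form is unaffected: [t͡ʃiŋkɑ].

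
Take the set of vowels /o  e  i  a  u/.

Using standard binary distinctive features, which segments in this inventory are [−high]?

The [−high] segments here are /o, e, a/; the remaining /i, u/ are [+high].

o, e, a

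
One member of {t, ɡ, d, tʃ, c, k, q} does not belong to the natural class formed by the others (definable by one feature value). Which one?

tʃ

The remaining segments after removing /tʃ/ share [−delayed release]; /tʃ/ (voiceless postalveolar affricate) is [+delayed release]. For every other candidate removal, the leftover set fails to share any single feature value that the removed segment lacks.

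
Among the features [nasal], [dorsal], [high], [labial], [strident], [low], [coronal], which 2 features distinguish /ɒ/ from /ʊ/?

[high], [low]

The two segments share [−nasal], [+dorsal], [+labial], [−strident], [−coronal]. The only features from the list on which they differ: /ɒ/ is [−high] while /ʊ/ is [+high]; /ɒ/ is [+low] while /ʊ/ is [−low].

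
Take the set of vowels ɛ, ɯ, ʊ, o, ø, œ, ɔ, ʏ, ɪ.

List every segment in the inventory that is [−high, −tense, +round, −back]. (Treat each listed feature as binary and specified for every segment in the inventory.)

Eliminate segments failing any feature: /ɛ/ is [−round]; /ɯ, ʊ, ʏ, ɪ/ are [+high]; /o, ø/ are [+tense]; /ɔ/ is [+back]. The remaining /œ/ satisfy [−high], [−tense], [+round], [−back].

œ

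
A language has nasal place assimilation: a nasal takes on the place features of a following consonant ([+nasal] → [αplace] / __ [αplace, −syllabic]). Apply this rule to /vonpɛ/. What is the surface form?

The only nasal preceding a consonant is /n/ before /p/. /p/ is [+labial], so /n/ → /m/, giving [vompɛ].

[vompɛ]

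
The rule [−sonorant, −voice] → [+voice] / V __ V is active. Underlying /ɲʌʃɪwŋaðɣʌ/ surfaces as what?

[ɲʌʒɪwŋaðɣʌ]

/ʃ/ satisfies [−sonorant, −voice] and sits in V __ V. The [+voice] counterpart of the voiceless postalveolar fricative is /ʒ/. Other segments in /ɲʌʃɪwŋaðɣʌ/ either fail the structural description or are not in the environment, so the surface form is [ɲʌʒɪwŋaðɣʌ].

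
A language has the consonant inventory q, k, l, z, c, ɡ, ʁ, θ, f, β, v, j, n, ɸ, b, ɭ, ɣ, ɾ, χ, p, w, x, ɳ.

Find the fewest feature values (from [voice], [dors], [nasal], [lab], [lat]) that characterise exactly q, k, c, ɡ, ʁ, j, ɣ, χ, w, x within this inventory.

Every target segment is [+dorsal] and no other inventory member is, so one feature is enough.

[+dors]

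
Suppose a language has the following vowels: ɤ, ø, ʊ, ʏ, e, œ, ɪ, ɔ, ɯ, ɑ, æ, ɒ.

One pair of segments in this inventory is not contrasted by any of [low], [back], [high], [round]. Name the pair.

On the given features, /œ/ and /ø/ have an identical profile: [-low], [-back], [-high], [+round]. No other two segments in the inventory coincide on all 4 features. (They do differ in [tense], which is not among the given features.)

œ, ø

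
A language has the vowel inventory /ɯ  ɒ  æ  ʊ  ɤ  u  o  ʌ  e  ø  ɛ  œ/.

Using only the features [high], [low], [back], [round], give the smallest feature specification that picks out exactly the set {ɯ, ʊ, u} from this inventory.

[+high]

Every target segment is [+high] and no other inventory member is, so one feature is enough.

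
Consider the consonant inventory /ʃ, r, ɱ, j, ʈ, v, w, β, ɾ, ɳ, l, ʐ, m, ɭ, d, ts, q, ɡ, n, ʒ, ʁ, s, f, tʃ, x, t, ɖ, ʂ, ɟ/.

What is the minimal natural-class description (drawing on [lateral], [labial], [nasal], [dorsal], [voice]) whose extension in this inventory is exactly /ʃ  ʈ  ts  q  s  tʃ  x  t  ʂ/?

[−voice, −labial]

The class [−voice], [−labial] has exactly /ʃ, ʈ, ts, q, s, tʃ, x, t, ʂ/ as its extension in this inventory. No smaller conjunction from the listed features achieves this: [−labial] alone would also admit /r, j, ɾ, ɳ, …/; [−voice] alone would also admit /f/; and checking the remaining single features turns up none with this extension.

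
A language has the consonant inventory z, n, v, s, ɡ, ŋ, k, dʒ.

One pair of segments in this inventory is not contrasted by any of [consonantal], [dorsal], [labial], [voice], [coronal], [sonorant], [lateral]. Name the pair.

Both /dʒ/ and /z/ are [+consonantal], [−dorsal], [−labial], [+voice], [+coronal], [−sonorant], [−lateral]. Since the list omits [continuant], [anterior] and [distributed] — which do distinguish the voiced postalveolar affricate from the voiced alveolar fricative — this pair collapses; all other pairs remain distinct.

dʒ, z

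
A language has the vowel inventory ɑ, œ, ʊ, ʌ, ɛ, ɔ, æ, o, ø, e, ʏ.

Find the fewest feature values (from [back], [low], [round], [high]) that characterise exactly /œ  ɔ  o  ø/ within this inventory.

[−high, +round]

/œ, ɔ, o, ø/ are all [−high], [+round], and no other segment in the inventory matches both values. Dropping any one of them over-generates: [+round] alone would also admit /ʊ, ʏ/; [−high] alone would also admit /ɑ, ʌ, ɛ, æ, …/. No other single listed feature picks out exactly this set either, so fewer than two features will not do.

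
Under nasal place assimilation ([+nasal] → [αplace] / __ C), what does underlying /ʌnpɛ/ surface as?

/n/ sits before the [+labial] consonant /p/, so it takes on [+labial] and surfaces as /m/. The rest of the form is unaffected: [ʌmpɛ].

[ʌmpɛ]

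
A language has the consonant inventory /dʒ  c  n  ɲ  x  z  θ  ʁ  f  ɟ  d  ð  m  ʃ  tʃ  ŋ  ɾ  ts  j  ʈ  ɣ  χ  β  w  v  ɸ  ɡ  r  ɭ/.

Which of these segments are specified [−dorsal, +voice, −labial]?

dʒ, n, z, d, ð, ɾ, r, ɭ

Eliminate segments failing any feature: /c, ɲ, x, ʁ, ɟ, ŋ, j, ɣ, χ, w, ɡ/ are [+dorsal]; /θ, f, ʃ, tʃ, ts, ʈ, ɸ/ are [−voice]; /m, β, v/ are [+labial]. The remaining /dʒ, n, z, d, ð, ɾ, r, ɭ/ satisfy [−dorsal], [+voice], [−labial].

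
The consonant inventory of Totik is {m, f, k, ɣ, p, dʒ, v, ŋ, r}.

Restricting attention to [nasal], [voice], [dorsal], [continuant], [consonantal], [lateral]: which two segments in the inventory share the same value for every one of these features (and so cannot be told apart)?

/v/ (voiced labiodental fricative) and /r/ (alveolar trill) are both [−nasal], [+voice], [−dorsal], [+continuant], [+consonantal], [−lateral], so none of the listed features separates them. (They do differ in [sonorant], [labial] and [coronal], which are not among the given features.) Every other pair in the inventory differs on at least one listed feature.

v, r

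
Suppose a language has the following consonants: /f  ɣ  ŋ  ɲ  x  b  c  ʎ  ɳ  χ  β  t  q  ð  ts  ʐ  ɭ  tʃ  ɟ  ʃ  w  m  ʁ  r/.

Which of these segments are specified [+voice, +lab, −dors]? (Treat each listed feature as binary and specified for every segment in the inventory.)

b, β, m

Eliminate segments failing any feature: /f, x, c, χ, t, q, ts, tʃ, ʃ/ are [−voice]; /ɣ, ŋ, ɲ, ʎ, ɳ, ð, ʐ, ɭ, ɟ, ʁ, r/ are [−labial]; /w/ is [+dorsal]. The remaining /b, β, m/ satisfy [+voice], [+labial], [−dorsal].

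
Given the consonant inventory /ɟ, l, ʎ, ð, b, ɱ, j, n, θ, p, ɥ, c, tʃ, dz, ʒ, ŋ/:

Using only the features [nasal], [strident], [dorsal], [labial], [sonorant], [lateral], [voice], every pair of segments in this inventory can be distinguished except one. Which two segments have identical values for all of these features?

ʒ, dz

Both /ʒ/ and /dz/ are [−nasal], [+strident], [−dorsal], [−labial], [−sonorant], [−lateral], [+voice]. Since the list omits [continuant], [anterior] and [distributed] — which do distinguish the voiced postalveolar fricative from the voiced alveolar affricate — this pair collapses; all other pairs remain distinct.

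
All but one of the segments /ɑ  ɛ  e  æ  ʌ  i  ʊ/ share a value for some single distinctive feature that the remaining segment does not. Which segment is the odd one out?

ʊ

[round] groups all but one: /ɑ, i, e, ɛ, ʌ, æ/ share [−round] while /ʊ/ (high back rounded lax vowel) alone is [+round]. Removing any other segment would not leave a single-feature class that excludes it.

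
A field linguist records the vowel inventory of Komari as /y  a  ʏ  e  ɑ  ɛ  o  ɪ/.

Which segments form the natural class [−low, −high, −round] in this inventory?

e, ɛ

The [−low] segments are /y, ʏ, e, ɛ, o, ɪ/.
Intersecting with [−high] gives /e, ɛ, o/.
Within that set, [−round] leaves /e, ɛ/.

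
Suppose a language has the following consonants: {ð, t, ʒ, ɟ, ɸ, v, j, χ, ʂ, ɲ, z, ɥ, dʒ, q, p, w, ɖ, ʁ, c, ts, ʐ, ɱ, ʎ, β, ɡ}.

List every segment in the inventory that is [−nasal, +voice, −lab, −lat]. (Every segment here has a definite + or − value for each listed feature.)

First, the [−nasal] segments are /ð, t, ʒ, ɟ, ɸ, v, j, χ, ʂ, z, ɥ, dʒ, q, p, w, ɖ, ʁ, c, ts, ʐ, ʎ, β, ɡ/.
Intersecting with [+voice] gives /ð, ʒ, ɟ, v, j, z, ɥ, dʒ, w, ɖ, ʁ, ʐ, ʎ, β, ɡ/.
Within that set, [−labial] gives /ð, ʒ, ɟ, j, z, dʒ, ɖ, ʁ, ʐ, ʎ, ɡ/.
Of those, [−lateral] leaves /ð, ʒ, ɟ, j, z, dʒ, ɖ, ʁ, ʐ, ɡ/.

ð, ʒ, ɟ, j, z, dʒ, ɖ, ʁ, ʐ, ɡ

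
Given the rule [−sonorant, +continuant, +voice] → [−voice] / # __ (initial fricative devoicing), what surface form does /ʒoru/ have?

/ʒ/ satisfies [−sonorant, +continuant, +voice] and sits in # __. The [−voice] counterpart of the voiced postalveolar fricative is /ʃ/. Other segments in /ʒoru/ either fail the structural description or are not in the environment, so the surface form is [ʃoru].

[ʃoru]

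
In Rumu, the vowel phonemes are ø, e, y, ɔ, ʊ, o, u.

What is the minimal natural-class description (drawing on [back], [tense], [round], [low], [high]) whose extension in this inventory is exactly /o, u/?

Every target segment is [+back], [+tense]; each remaining inventory member fails at least one of these. Each conjunct is needed — [+tense] alone would also admit /ø, e, y/; [+back] alone would also admit /ɔ, ʊ/ — and no other single listed feature has exactly this extension, so two is the minimum.

[+back, +tense]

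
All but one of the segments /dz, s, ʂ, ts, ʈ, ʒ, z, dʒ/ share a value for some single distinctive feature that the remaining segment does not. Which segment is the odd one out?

The remaining segments after removing /ʈ/ share [+strident]; /ʈ/ (voiceless retroflex stop) is [-strident]. For every other candidate removal, the leftover set fails to share any single feature value that the removed segment lacks.

ʈ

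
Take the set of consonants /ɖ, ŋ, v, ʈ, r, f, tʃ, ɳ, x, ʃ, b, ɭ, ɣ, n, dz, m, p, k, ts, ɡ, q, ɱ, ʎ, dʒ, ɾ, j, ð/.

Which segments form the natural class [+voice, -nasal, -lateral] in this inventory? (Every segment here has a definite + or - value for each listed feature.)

ɖ, v, r, b, ɣ, dz, ɡ, dʒ, ɾ, j, ð

The [+voice] segments are /ɖ, ŋ, v, r, ɳ, b, ɭ, ɣ, n, dz, m, ɡ, ɱ, ʎ, dʒ, ɾ, j, ð/.
Of those, [-nasal] gives /ɖ, v, r, b, ɭ, ɣ, dz, ɡ, ʎ, dʒ, ɾ, j, ð/.
Intersecting with [-lateral] leaves /ɖ, v, r, b, ɣ, dz, ɡ, dʒ, ɾ, j, ð/.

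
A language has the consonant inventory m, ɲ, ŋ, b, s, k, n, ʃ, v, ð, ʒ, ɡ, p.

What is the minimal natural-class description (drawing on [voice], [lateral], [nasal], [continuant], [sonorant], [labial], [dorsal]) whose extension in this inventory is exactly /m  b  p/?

[-continuant, +labial]

/m, b, p/ are all [-continuant], [+labial], and no other segment in the inventory matches both values. Dropping any one of them over-generates: [+labial] alone would also admit /v/; [-continuant] alone would also admit /ɲ, ŋ, k, n, …/. No other single listed feature picks out exactly this set either, so fewer than two features will not do.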